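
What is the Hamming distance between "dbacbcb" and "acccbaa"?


Comparing "dbacbcb" and "acccbaa" position by position:
  Position 0: 'd' vs 'a' => differ
  Position 1: 'b' vs 'c' => differ
  Position 2: 'a' vs 'c' => differ
  Position 3: 'c' vs 'c' => same
  Position 4: 'b' vs 'b' => same
  Position 5: 'c' vs 'a' => differ
  Position 6: 'b' vs 'a' => differ
Total differences (Hamming distance): 5

5


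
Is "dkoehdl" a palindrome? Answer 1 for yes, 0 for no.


Input: dkoehdl
Reversed: ldheokd
  Compare pos 0 ('d') with pos 6 ('l'): MISMATCH
  Compare pos 1 ('k') with pos 5 ('d'): MISMATCH
  Compare pos 2 ('o') with pos 4 ('h'): MISMATCH
Result: not a palindrome

0


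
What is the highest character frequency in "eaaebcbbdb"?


Input: eaaebcbbdb
Character counts:
  'a': 2
  'b': 4
  'c': 1
  'd': 1
  'e': 2
Maximum frequency: 4

4


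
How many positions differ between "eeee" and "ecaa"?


Comparing "eeee" and "ecaa" position by position:
  Position 0: 'e' vs 'e' => same
  Position 1: 'e' vs 'c' => DIFFER
  Position 2: 'e' vs 'a' => DIFFER
  Position 3: 'e' vs 'a' => DIFFER
Positions that differ: 3

3


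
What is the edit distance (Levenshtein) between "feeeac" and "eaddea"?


Computing edit distance: "feeeac" -> "eaddea"
DP table:
           e    a    d    d    e    a
      0    1    2    3    4    5    6
  f   1    1    2    3    4    5    6
  e   2    1    2    3    4    4    5
  e   3    2    2    3    4    4    5
  e   4    3    3    3    4    4    5
  a   5    4    3    4    4    5    4
  c   6    5    4    4    5    5    5
Edit distance = dp[6][6] = 5

5


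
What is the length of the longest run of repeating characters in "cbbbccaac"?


Input: "cbbbccaac"
Scanning for longest run:
  Position 1 ('b'): new char, reset run to 1
  Position 2 ('b'): continues run of 'b', length=2
  Position 3 ('b'): continues run of 'b', length=3
  Position 4 ('c'): new char, reset run to 1
  Position 5 ('c'): continues run of 'c', length=2
  Position 6 ('a'): new char, reset run to 1
  Position 7 ('a'): continues run of 'a', length=2
  Position 8 ('c'): new char, reset run to 1
Longest run: 'b' with length 3

3


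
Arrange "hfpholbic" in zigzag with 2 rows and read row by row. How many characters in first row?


Zigzag "hfpholbic" into 2 rows:
Placing characters:
  'h' => row 0
  'f' => row 1
  'p' => row 0
  'h' => row 1
  'o' => row 0
  'l' => row 1
  'b' => row 0
  'i' => row 1
  'c' => row 0
Rows:
  Row 0: "hpobc"
  Row 1: "fhli"
First row length: 5

5


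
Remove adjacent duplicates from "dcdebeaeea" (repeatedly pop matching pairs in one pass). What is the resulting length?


Input: dcdebeaeea
Stack-based adjacent duplicate removal:
  Read 'd': push. Stack: d
  Read 'c': push. Stack: dc
  Read 'd': push. Stack: dcd
  Read 'e': push. Stack: dcde
  Read 'b': push. Stack: dcdeb
  Read 'e': push. Stack: dcdebe
  Read 'a': push. Stack: dcdebea
  Read 'e': push. Stack: dcdebeae
  Read 'e': matches stack top 'e' => pop. Stack: dcdebea
  Read 'a': matches stack top 'a' => pop. Stack: dcdebe
Final stack: "dcdebe" (length 6)

6


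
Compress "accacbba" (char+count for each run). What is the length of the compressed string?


Input: accacbba
Runs:
  'a' x 1 => "a1"
  'c' x 2 => "c2"
  'a' x 1 => "a1"
  'c' x 1 => "c1"
  'b' x 2 => "b2"
  'a' x 1 => "a1"
Compressed: "a1c2a1c1b2a1"
Compressed length: 12

12


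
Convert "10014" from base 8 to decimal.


Input: "10014" in base 8
Positional expansion:
  Digit '1' (value 1) x 8^4 = 4096
  Digit '0' (value 0) x 8^3 = 0
  Digit '0' (value 0) x 8^2 = 0
  Digit '1' (value 1) x 8^1 = 8
  Digit '4' (value 4) x 8^0 = 4
Sum = 4108

4108


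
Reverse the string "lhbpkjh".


Input: lhbpkjh
Reading characters right to left:
  Position 6: 'h'
  Position 5: 'j'
  Position 4: 'k'
  Position 3: 'p'
  Position 2: 'b'
  Position 1: 'h'
  Position 0: 'l'
Reversed: hjkpbhl

hjkpbhl


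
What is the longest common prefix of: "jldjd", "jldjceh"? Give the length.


Words: jldjd, jldjceh
  Position 0: all 'j' => match
  Position 1: all 'l' => match
  Position 2: all 'd' => match
  Position 3: all 'j' => match
  Position 4: ('d', 'c') => mismatch, stop
LCP = "jldj" (length 4)

4


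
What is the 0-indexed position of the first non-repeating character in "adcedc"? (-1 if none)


Input: adcedc
Character frequencies:
  'a': 1
  'c': 2
  'd': 2
  'e': 1
Scanning left to right for freq == 1:
  Position 0 ('a'): unique! => answer = 0

0


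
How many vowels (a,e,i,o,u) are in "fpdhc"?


Input: fpdhc
Checking each character:
  'f' at position 0: consonant
  'p' at position 1: consonant
  'd' at position 2: consonant
  'h' at position 3: consonant
  'c' at position 4: consonant
Total vowels: 0

0


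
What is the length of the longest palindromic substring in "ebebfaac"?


Input: "ebebfaac"
Checking substrings for palindromes:
  [0:3] "ebe" (len 3) => palindrome
  [1:4] "beb" (len 3) => palindrome
  [5:7] "aa" (len 2) => palindrome
Longest palindromic substring: "ebe" with length 3

3


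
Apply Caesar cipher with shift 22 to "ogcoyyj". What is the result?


Caesar cipher: shift "ogcoyyj" by 22
  'o' (pos 14) + 22 = pos 10 = 'k'
  'g' (pos 6) + 22 = pos 2 = 'c'
  'c' (pos 2) + 22 = pos 24 = 'y'
  'o' (pos 14) + 22 = pos 10 = 'k'
  'y' (pos 24) + 22 = pos 20 = 'u'
  'y' (pos 24) + 22 = pos 20 = 'u'
  'j' (pos 9) + 22 = pos 5 = 'f'
Result: kcykuuf

kcykuuf


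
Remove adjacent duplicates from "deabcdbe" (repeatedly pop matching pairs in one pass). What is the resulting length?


Input: deabcdbe
Stack-based adjacent duplicate removal:
  Read 'd': push. Stack: d
  Read 'e': push. Stack: de
  Read 'a': push. Stack: dea
  Read 'b': push. Stack: deab
  Read 'c': push. Stack: deabc
  Read 'd': push. Stack: deabcd
  Read 'b': push. Stack: deabcdb
  Read 'e': push. Stack: deabcdbe
Final stack: "deabcdbe" (length 8)

8


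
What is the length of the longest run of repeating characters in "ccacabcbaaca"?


Input: "ccacabcbaaca"
Scanning for longest run:
  Position 1 ('c'): continues run of 'c', length=2
  Position 2 ('a'): new char, reset run to 1
  Position 3 ('c'): new char, reset run to 1
  Position 4 ('a'): new char, reset run to 1
  Position 5 ('b'): new char, reset run to 1
  Position 6 ('c'): new char, reset run to 1
  Position 7 ('b'): new char, reset run to 1
  Position 8 ('a'): new char, reset run to 1
  Position 9 ('a'): continues run of 'a', length=2
  Position 10 ('c'): new char, reset run to 1
  Position 11 ('a'): new char, reset run to 1
Longest run: 'c' with length 2

2


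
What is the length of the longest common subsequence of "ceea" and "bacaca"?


LCS of "ceea" and "bacaca"
DP table:
           b    a    c    a    c    a
      0    0    0    0    0    0    0
  c   0    0    0    1    1    1    1
  e   0    0    0    1    1    1    1
  e   0    0    0    1    1    1    1
  a   0    0    1    1    2    2    2
LCS length = dp[4][6] = 2

2


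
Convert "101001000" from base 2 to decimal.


Input: "101001000" in base 2
Positional expansion:
  Digit '1' (value 1) x 2^8 = 256
  Digit '0' (value 0) x 2^7 = 0
  Digit '1' (value 1) x 2^6 = 64
  Digit '0' (value 0) x 2^5 = 0
  Digit '0' (value 0) x 2^4 = 0
  Digit '1' (value 1) x 2^3 = 8
  Digit '0' (value 0) x 2^2 = 0
  Digit '0' (value 0) x 2^1 = 0
  Digit '0' (value 0) x 2^0 = 0
Sum = 328

328


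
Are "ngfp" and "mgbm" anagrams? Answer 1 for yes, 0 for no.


Strings: "ngfp", "mgbm"
Sorted first:  fgnp
Sorted second: bgmm
Differ at position 0: 'f' vs 'b' => not anagrams

0


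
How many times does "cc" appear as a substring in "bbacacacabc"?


Searching for "cc" in "bbacacacabc"
Scanning each position:
  Position 0: "bb" => no
  Position 1: "ba" => no
  Position 2: "ac" => no
  Position 3: "ca" => no
  Position 4: "ac" => no
  Position 5: "ca" => no
  Position 6: "ac" => no
  Position 7: "ca" => no
  Position 8: "ab" => no
  Position 9: "bc" => no
Total occurrences: 0

0


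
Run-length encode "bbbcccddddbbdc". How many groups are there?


Input: bbbcccddddbbdc
Scanning for consecutive runs:
  Group 1: 'b' x 3 (positions 0-2)
  Group 2: 'c' x 3 (positions 3-5)
  Group 3: 'd' x 4 (positions 6-9)
  Group 4: 'b' x 2 (positions 10-11)
  Group 5: 'd' x 1 (positions 12-12)
  Group 6: 'c' x 1 (positions 13-13)
Total groups: 6

6


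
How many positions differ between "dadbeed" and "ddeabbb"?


Comparing "dadbeed" and "ddeabbb" position by position:
  Position 0: 'd' vs 'd' => same
  Position 1: 'a' vs 'd' => DIFFER
  Position 2: 'd' vs 'e' => DIFFER
  Position 3: 'b' vs 'a' => DIFFER
  Position 4: 'e' vs 'b' => DIFFER
  Position 5: 'e' vs 'b' => DIFFER
  Position 6: 'd' vs 'b' => DIFFER
Positions that differ: 6

6


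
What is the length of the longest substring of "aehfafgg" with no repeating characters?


Input: "aehfafgg"
Sliding window (track last position of each char):
  Position 0 ('a'): window [0,0] length 1 -- new best
  Position 1 ('e'): window [0,1] length 2 -- new best
  Position 2 ('h'): window [0,2] length 3 -- new best
  Position 3 ('f'): window [0,3] length 4 -- new best
  Position 4 ('a'): repeat (last at 0), move window start to 1
  Position 4 ('a'): window [1,4] length 4
  Position 5 ('f'): repeat (last at 3), move window start to 4
  Position 5 ('f'): window [4,5] length 2
  Position 6 ('g'): window [4,6] length 3
  Position 7 ('g'): repeat (last at 6), move window start to 7
  Position 7 ('g'): window [7,7] length 1
Longest substring with no repeats: "aehf" with length 4

4


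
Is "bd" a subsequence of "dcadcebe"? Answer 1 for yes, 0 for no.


Check if "bd" is a subsequence of "dcadcebe"
Greedy scan:
  Position 0 ('d'): no match needed
  Position 1 ('c'): no match needed
  Position 2 ('a'): no match needed
  Position 3 ('d'): no match needed
  Position 4 ('c'): no match needed
  Position 5 ('e'): no match needed
  Position 6 ('b'): matches sub[0] = 'b'
  Position 7 ('e'): no match needed
Only matched 1/2 characters => not a subsequence

0


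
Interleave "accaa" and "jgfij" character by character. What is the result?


Interleaving "accaa" and "jgfij":
  Position 0: 'a' from first, 'j' from second => "aj"
  Position 1: 'c' from first, 'g' from second => "cg"
  Position 2: 'c' from first, 'f' from second => "cf"
  Position 3: 'a' from first, 'i' from second => "ai"
  Position 4: 'a' from first, 'j' from second => "aj"
Result: ajcgcfaiaj

ajcgcfaiaj


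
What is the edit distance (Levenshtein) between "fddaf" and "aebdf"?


Computing edit distance: "fddaf" -> "aebdf"
DP table:
           a    e    b    d    f
      0    1    2    3    4    5
  f   1    1    2    3    4    4
  d   2    2    2    3    3    4
  d   3    3    3    3    3    4
  a   4    3    4    4    4    4
  f   5    4    4    5    5    4
Edit distance = dp[5][5] = 4

4


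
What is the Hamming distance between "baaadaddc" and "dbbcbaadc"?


Comparing "baaadaddc" and "dbbcbaadc" position by position:
  Position 0: 'b' vs 'd' => differ
  Position 1: 'a' vs 'b' => differ
  Position 2: 'a' vs 'b' => differ
  Position 3: 'a' vs 'c' => differ
  Position 4: 'd' vs 'b' => differ
  Position 5: 'a' vs 'a' => same
  Position 6: 'd' vs 'a' => differ
  Position 7: 'd' vs 'd' => same
  Position 8: 'c' vs 'c' => same
Total differences (Hamming distance): 6

6


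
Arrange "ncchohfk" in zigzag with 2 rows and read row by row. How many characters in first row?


Zigzag "ncchohfk" into 2 rows:
Placing characters:
  'n' => row 0
  'c' => row 1
  'c' => row 0
  'h' => row 1
  'o' => row 0
  'h' => row 1
  'f' => row 0
  'k' => row 1
Rows:
  Row 0: "ncof"
  Row 1: "chhk"
First row length: 4

4


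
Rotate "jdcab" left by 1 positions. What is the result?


Input: "jdcab", rotate left by 1
First 1 characters: "j"
Remaining characters: "dcab"
Concatenate remaining + first: "dcab" + "j" = "dcabj"

dcabj


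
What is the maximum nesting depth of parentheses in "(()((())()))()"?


Input: "(()((())()))()"
Tracking depth:
  Position 0 '(': depth becomes 1
  Position 1 '(': depth becomes 2
  Position 2 ')': depth becomes 1
  Position 3 '(': depth becomes 2
  Position 4 '(': depth becomes 3
  Position 5 '(': depth becomes 4
  Position 6 ')': depth becomes 3
  Position 7 ')': depth becomes 2
  Position 8 '(': depth becomes 3
  Position 9 ')': depth becomes 2
  Position 10 ')': depth becomes 1
  Position 11 ')': depth becomes 0
  Position 12 '(': depth becomes 1
  Position 13 ')': depth becomes 0
Maximum depth reached: 4

4


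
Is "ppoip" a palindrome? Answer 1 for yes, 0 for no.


Input: ppoip
Reversed: piopp
  Compare pos 0 ('p') with pos 4 ('p'): match
  Compare pos 1 ('p') with pos 3 ('i'): MISMATCH
Result: not a palindrome

0


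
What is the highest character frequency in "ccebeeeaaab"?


Input: ccebeeeaaab
Character counts:
  'a': 3
  'b': 2
  'c': 2
  'e': 4
Maximum frequency: 4

4


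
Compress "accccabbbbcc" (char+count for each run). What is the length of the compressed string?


Input: accccabbbbcc
Runs:
  'a' x 1 => "a1"
  'c' x 4 => "c4"
  'a' x 1 => "a1"
  'b' x 4 => "b4"
  'c' x 2 => "c2"
Compressed: "a1c4a1b4c2"
Compressed length: 10

10


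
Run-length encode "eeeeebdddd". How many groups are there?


Input: eeeeebdddd
Scanning for consecutive runs:
  Group 1: 'e' x 5 (positions 0-4)
  Group 2: 'b' x 1 (positions 5-5)
  Group 3: 'd' x 4 (positions 6-9)
Total groups: 3

3


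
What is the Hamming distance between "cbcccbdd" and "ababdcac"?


Comparing "cbcccbdd" and "ababdcac" position by position:
  Position 0: 'c' vs 'a' => differ
  Position 1: 'b' vs 'b' => same
  Position 2: 'c' vs 'a' => differ
  Position 3: 'c' vs 'b' => differ
  Position 4: 'c' vs 'd' => differ
  Position 5: 'b' vs 'c' => differ
  Position 6: 'd' vs 'a' => differ
  Position 7: 'd' vs 'c' => differ
Total differences (Hamming distance): 7

7


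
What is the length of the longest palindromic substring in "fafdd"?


Input: "fafdd"
Checking substrings for palindromes:
  [0:3] "faf" (len 3) => palindrome
  [3:5] "dd" (len 2) => palindrome
Longest palindromic substring: "faf" with length 3

3


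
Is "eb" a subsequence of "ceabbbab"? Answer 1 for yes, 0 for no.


Check if "eb" is a subsequence of "ceabbbab"
Greedy scan:
  Position 0 ('c'): no match needed
  Position 1 ('e'): matches sub[0] = 'e'
  Position 2 ('a'): no match needed
  Position 3 ('b'): matches sub[1] = 'b'
  Position 4 ('b'): no match needed
  Position 5 ('b'): no match needed
  Position 6 ('a'): no match needed
  Position 7 ('b'): no match needed
All 2 characters matched => is a subsequence

1


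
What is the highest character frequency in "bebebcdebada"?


Input: bebebcdebada
Character counts:
  'a': 2
  'b': 4
  'c': 1
  'd': 2
  'e': 3
Maximum frequency: 4

4


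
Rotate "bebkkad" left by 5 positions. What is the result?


Input: "bebkkad", rotate left by 5
First 5 characters: "bebkk"
Remaining characters: "ad"
Concatenate remaining + first: "ad" + "bebkk" = "adbebkk"

adbebkk


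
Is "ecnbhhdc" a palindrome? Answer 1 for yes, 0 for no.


Input: ecnbhhdc
Reversed: cdhhbnce
  Compare pos 0 ('e') with pos 7 ('c'): MISMATCH
  Compare pos 1 ('c') with pos 6 ('d'): MISMATCH
  Compare pos 2 ('n') with pos 5 ('h'): MISMATCH
  Compare pos 3 ('b') with pos 4 ('h'): MISMATCH
Result: not a palindrome

0


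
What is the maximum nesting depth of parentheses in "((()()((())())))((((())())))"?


Input: "((()()((())())))((((())())))"
Tracking depth:
  Position 0 '(': depth becomes 1
  Position 1 '(': depth becomes 2
  Position 2 '(': depth becomes 3
  Position 3 ')': depth becomes 2
  Position 4 '(': depth becomes 3
  Position 5 ')': depth becomes 2
  Position 6 '(': depth becomes 3
  Position 7 '(': depth becomes 4
  Position 8 '(': depth becomes 5
  Position 9 ')': depth becomes 4
  Position 10 ')': depth becomes 3
  Position 11 '(': depth becomes 4
  Position 12 ')': depth becomes 3
  Position 13 ')': depth becomes 2
  Position 14 ')': depth becomes 1
  Position 15 ')': depth becomes 0
  Position 16 '(': depth becomes 1
  Position 17 '(': depth becomes 2
  Position 18 '(': depth becomes 3
  Position 19 '(': depth becomes 4
  Position 20 '(': depth becomes 5
  Position 21 ')': depth becomes 4
  Position 22 ')': depth becomes 3
  Position 23 '(': depth becomes 4
  Position 24 ')': depth becomes 3
  Position 25 ')': depth becomes 2
  Position 26 ')': depth becomes 1
  Position 27 ')': depth becomes 0
Maximum depth reached: 5

5


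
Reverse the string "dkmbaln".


Input: dkmbaln
Reading characters right to left:
  Position 6: 'n'
  Position 5: 'l'
  Position 4: 'a'
  Position 3: 'b'
  Position 2: 'm'
  Position 1: 'k'
  Position 0: 'd'
Reversed: nlabmkd

nlabmkd


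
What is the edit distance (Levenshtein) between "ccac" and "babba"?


Computing edit distance: "ccac" -> "babba"
DP table:
           b    a    b    b    a
      0    1    2    3    4    5
  c   1    1    2    3    4    5
  c   2    2    2    3    4    5
  a   3    3    2    3    4    4
  c   4    4    3    3    4    5
Edit distance = dp[4][5] = 5

5


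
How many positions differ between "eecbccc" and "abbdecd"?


Comparing "eecbccc" and "abbdecd" position by position:
  Position 0: 'e' vs 'a' => DIFFER
  Position 1: 'e' vs 'b' => DIFFER
  Position 2: 'c' vs 'b' => DIFFER
  Position 3: 'b' vs 'd' => DIFFER
  Position 4: 'c' vs 'e' => DIFFER
  Position 5: 'c' vs 'c' => same
  Position 6: 'c' vs 'd' => DIFFER
Positions that differ: 6

6


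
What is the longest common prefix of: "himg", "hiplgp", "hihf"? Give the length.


Words: himg, hiplgp, hihf
  Position 0: all 'h' => match
  Position 1: all 'i' => match
  Position 2: ('m', 'p', 'h') => mismatch, stop
LCP = "hi" (length 2)

2


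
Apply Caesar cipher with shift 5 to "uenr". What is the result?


Caesar cipher: shift "uenr" by 5
  'u' (pos 20) + 5 = pos 25 = 'z'
  'e' (pos 4) + 5 = pos 9 = 'j'
  'n' (pos 13) + 5 = pos 18 = 's'
  'r' (pos 17) + 5 = pos 22 = 'w'
Result: zjsw

zjsw


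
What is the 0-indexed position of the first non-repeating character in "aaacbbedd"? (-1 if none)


Input: aaacbbedd
Character frequencies:
  'a': 3
  'b': 2
  'c': 1
  'd': 2
  'e': 1
Scanning left to right for freq == 1:
  Position 0 ('a'): freq=3, skip
  Position 1 ('a'): freq=3, skip
  Position 2 ('a'): freq=3, skip
  Position 3 ('c'): unique! => answer = 3

3


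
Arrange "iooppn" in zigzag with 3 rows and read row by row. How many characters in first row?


Zigzag "iooppn" into 3 rows:
Placing characters:
  'i' => row 0
  'o' => row 1
  'o' => row 2
  'p' => row 1
  'p' => row 0
  'n' => row 1
Rows:
  Row 0: "ip"
  Row 1: "opn"
  Row 2: "o"
First row length: 2

2


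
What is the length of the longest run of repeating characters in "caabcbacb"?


Input: "caabcbacb"
Scanning for longest run:
  Position 1 ('a'): new char, reset run to 1
  Position 2 ('a'): continues run of 'a', length=2
  Position 3 ('b'): new char, reset run to 1
  Position 4 ('c'): new char, reset run to 1
  Position 5 ('b'): new char, reset run to 1
  Position 6 ('a'): new char, reset run to 1
  Position 7 ('c'): new char, reset run to 1
  Position 8 ('b'): new char, reset run to 1
Longest run: 'a' with length 2

2


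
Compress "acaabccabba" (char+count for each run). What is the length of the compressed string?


Input: acaabccabba
Runs:
  'a' x 1 => "a1"
  'c' x 1 => "c1"
  'a' x 2 => "a2"
  'b' x 1 => "b1"
  'c' x 2 => "c2"
  'a' x 1 => "a1"
  'b' x 2 => "b2"
  'a' x 1 => "a1"
Compressed: "a1c1a2b1c2a1b2a1"
Compressed length: 16

16


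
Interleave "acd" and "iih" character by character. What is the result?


Interleaving "acd" and "iih":
  Position 0: 'a' from first, 'i' from second => "ai"
  Position 1: 'c' from first, 'i' from second => "ci"
  Position 2: 'd' from first, 'h' from second => "dh"
Result: aicidh

aicidh


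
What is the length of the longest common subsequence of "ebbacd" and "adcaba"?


LCS of "ebbacd" and "adcaba"
DP table:
           a    d    c    a    b    a
      0    0    0    0    0    0    0
  e   0    0    0    0    0    0    0
  b   0    0    0    0    0    1    1
  b   0    0    0    0    0    1    1
  a   0    1    1    1    1    1    2
  c   0    1    1    2    2    2    2
  d   0    1    2    2    2    2    2
LCS length = dp[6][6] = 2

2


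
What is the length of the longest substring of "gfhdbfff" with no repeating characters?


Input: "gfhdbfff"
Sliding window (track last position of each char):
  Position 0 ('g'): window [0,0] length 1 -- new best
  Position 1 ('f'): window [0,1] length 2 -- new best
  Position 2 ('h'): window [0,2] length 3 -- new best
  Position 3 ('d'): window [0,3] length 4 -- new best
  Position 4 ('b'): window [0,4] length 5 -- new best
  Position 5 ('f'): repeat (last at 1), move window start to 2
  Position 5 ('f'): window [2,5] length 4
  Position 6 ('f'): repeat (last at 5), move window start to 6
  Position 6 ('f'): window [6,6] length 1
  Position 7 ('f'): repeat (last at 6), move window start to 7
  Position 7 ('f'): window [7,7] length 1
Longest substring with no repeats: "gfhdb" with length 5

5


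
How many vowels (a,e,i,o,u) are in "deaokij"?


Input: deaokij
Checking each character:
  'd' at position 0: consonant
  'e' at position 1: vowel (running total: 1)
  'a' at position 2: vowel (running total: 2)
  'o' at position 3: vowel (running total: 3)
  'k' at position 4: consonant
  'i' at position 5: vowel (running total: 4)
  'j' at position 6: consonant
Total vowels: 4

4


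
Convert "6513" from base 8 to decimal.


Input: "6513" in base 8
Positional expansion:
  Digit '6' (value 6) x 8^3 = 3072
  Digit '5' (value 5) x 8^2 = 320
  Digit '1' (value 1) x 8^1 = 8
  Digit '3' (value 3) x 8^0 = 3
Sum = 3403

3403


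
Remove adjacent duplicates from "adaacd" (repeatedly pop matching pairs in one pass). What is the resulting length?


Input: adaacd
Stack-based adjacent duplicate removal:
  Read 'a': push. Stack: a
  Read 'd': push. Stack: ad
  Read 'a': push. Stack: ada
  Read 'a': matches stack top 'a' => pop. Stack: ad
  Read 'c': push. Stack: adc
  Read 'd': push. Stack: adcd
Final stack: "adcd" (length 4)

4


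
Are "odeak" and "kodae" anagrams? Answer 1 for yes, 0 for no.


Strings: "odeak", "kodae"
Sorted first:  adeko
Sorted second: adeko
Sorted forms match => anagrams

1


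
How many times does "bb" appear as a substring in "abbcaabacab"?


Searching for "bb" in "abbcaabacab"
Scanning each position:
  Position 0: "ab" => no
  Position 1: "bb" => MATCH
  Position 2: "bc" => no
  Position 3: "ca" => no
  Position 4: "aa" => no
  Position 5: "ab" => no
  Position 6: "ba" => no
  Position 7: "ac" => no
  Position 8: "ca" => no
  Position 9: "ab" => no
Total occurrences: 1

1


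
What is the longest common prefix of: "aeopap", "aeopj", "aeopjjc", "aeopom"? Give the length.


Words: aeopap, aeopj, aeopjjc, aeopom
  Position 0: all 'a' => match
  Position 1: all 'e' => match
  Position 2: all 'o' => match
  Position 3: all 'p' => match
  Position 4: ('a', 'j', 'j', 'o') => mismatch, stop
LCP = "aeop" (length 4)

4


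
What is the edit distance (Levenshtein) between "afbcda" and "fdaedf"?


Computing edit distance: "afbcda" -> "fdaedf"
DP table:
           f    d    a    e    d    f
      0    1    2    3    4    5    6
  a   1    1    2    2    3    4    5
  f   2    1    2    3    3    4    4
  b   3    2    2    3    4    4    5
  c   4    3    3    3    4    5    5
  d   5    4    3    4    4    4    5
  a   6    5    4    3    4    5    5
Edit distance = dp[6][6] = 5

5


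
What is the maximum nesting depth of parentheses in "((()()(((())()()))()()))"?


Input: "((()()(((())()()))()()))"
Tracking depth:
  Position 0 '(': depth becomes 1
  Position 1 '(': depth becomes 2
  Position 2 '(': depth becomes 3
  Position 3 ')': depth becomes 2
  Position 4 '(': depth becomes 3
  Position 5 ')': depth becomes 2
  Position 6 '(': depth becomes 3
  Position 7 '(': depth becomes 4
  Position 8 '(': depth becomes 5
  Position 9 '(': depth becomes 6
  Position 10 ')': depth becomes 5
  Position 11 ')': depth becomes 4
  Position 12 '(': depth becomes 5
  Position 13 ')': depth becomes 4
  Position 14 '(': depth becomes 5
  Position 15 ')': depth becomes 4
  Position 16 ')': depth becomes 3
  Position 17 ')': depth becomes 2
  Position 18 '(': depth becomes 3
  Position 19 ')': depth becomes 2
  Position 20 '(': depth becomes 3
  Position 21 ')': depth becomes 2
  Position 22 ')': depth becomes 1
  Position 23 ')': depth becomes 0
Maximum depth reached: 6

6


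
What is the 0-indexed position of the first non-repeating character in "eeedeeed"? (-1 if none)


Input: eeedeeed
Character frequencies:
  'd': 2
  'e': 6
Scanning left to right for freq == 1:
  Position 0 ('e'): freq=6, skip
  Position 1 ('e'): freq=6, skip
  Position 2 ('e'): freq=6, skip
  Position 3 ('d'): freq=2, skip
  Position 4 ('e'): freq=6, skip
  Position 5 ('e'): freq=6, skip
  Position 6 ('e'): freq=6, skip
  Position 7 ('d'): freq=2, skip
  No unique character found => answer = -1

-1


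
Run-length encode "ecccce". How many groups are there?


Input: ecccce
Scanning for consecutive runs:
  Group 1: 'e' x 1 (positions 0-0)
  Group 2: 'c' x 4 (positions 1-4)
  Group 3: 'e' x 1 (positions 5-5)
Total groups: 3

3


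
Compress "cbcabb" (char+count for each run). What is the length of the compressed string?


Input: cbcabb
Runs:
  'c' x 1 => "c1"
  'b' x 1 => "b1"
  'c' x 1 => "c1"
  'a' x 1 => "a1"
  'b' x 2 => "b2"
Compressed: "c1b1c1a1b2"
Compressed length: 10

10


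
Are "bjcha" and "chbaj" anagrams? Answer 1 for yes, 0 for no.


Strings: "bjcha", "chbaj"
Sorted first:  abchj
Sorted second: abchj
Sorted forms match => anagrams

1


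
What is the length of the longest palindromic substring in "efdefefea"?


Input: "efdefefea"
Checking substrings for palindromes:
  [3:8] "efefe" (len 5) => palindrome
  [3:6] "efe" (len 3) => palindrome
  [4:7] "fef" (len 3) => palindrome
  [5:8] "efe" (len 3) => palindrome
Longest palindromic substring: "efefe" with length 5

5


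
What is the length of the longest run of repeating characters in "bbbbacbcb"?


Input: "bbbbacbcb"
Scanning for longest run:
  Position 1 ('b'): continues run of 'b', length=2
  Position 2 ('b'): continues run of 'b', length=3
  Position 3 ('b'): continues run of 'b', length=4
  Position 4 ('a'): new char, reset run to 1
  Position 5 ('c'): new char, reset run to 1
  Position 6 ('b'): new char, reset run to 1
  Position 7 ('c'): new char, reset run to 1
  Position 8 ('b'): new char, reset run to 1
Longest run: 'b' with length 4

4


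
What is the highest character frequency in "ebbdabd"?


Input: ebbdabd
Character counts:
  'a': 1
  'b': 3
  'd': 2
  'e': 1
Maximum frequency: 3

3


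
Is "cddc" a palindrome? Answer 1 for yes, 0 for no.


Input: cddc
Reversed: cddc
  Compare pos 0 ('c') with pos 3 ('c'): match
  Compare pos 1 ('d') with pos 2 ('d'): match
Result: palindrome

1


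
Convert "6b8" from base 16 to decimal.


Input: "6b8" in base 16
Positional expansion:
  Digit '6' (value 6) x 16^2 = 1536
  Digit 'b' (value 11) x 16^1 = 176
  Digit '8' (value 8) x 16^0 = 8
Sum = 1720

1720


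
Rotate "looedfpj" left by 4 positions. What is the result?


Input: "looedfpj", rotate left by 4
First 4 characters: "looe"
Remaining characters: "dfpj"
Concatenate remaining + first: "dfpj" + "looe" = "dfpjlooe"

dfpjlooe


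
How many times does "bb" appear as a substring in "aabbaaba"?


Searching for "bb" in "aabbaaba"
Scanning each position:
  Position 0: "aa" => no
  Position 1: "ab" => no
  Position 2: "bb" => MATCH
  Position 3: "ba" => no
  Position 4: "aa" => no
  Position 5: "ab" => no
  Position 6: "ba" => no
Total occurrences: 1

1


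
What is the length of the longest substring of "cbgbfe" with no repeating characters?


Input: "cbgbfe"
Sliding window (track last position of each char):
  Position 0 ('c'): window [0,0] length 1 -- new best
  Position 1 ('b'): window [0,1] length 2 -- new best
  Position 2 ('g'): window [0,2] length 3 -- new best
  Position 3 ('b'): repeat (last at 1), move window start to 2
  Position 3 ('b'): window [2,3] length 2
  Position 4 ('f'): window [2,4] length 3
  Position 5 ('e'): window [2,5] length 4 -- new best
Longest substring with no repeats: "gbfe" with length 4

4


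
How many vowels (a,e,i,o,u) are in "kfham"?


Input: kfham
Checking each character:
  'k' at position 0: consonant
  'f' at position 1: consonant
  'h' at position 2: consonant
  'a' at position 3: vowel (running total: 1)
  'm' at position 4: consonant
Total vowels: 1

1


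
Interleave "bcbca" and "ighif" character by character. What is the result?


Interleaving "bcbca" and "ighif":
  Position 0: 'b' from first, 'i' from second => "bi"
  Position 1: 'c' from first, 'g' from second => "cg"
  Position 2: 'b' from first, 'h' from second => "bh"
  Position 3: 'c' from first, 'i' from second => "ci"
  Position 4: 'a' from first, 'f' from second => "af"
Result: bicgbhciaf

bicgbhciaf


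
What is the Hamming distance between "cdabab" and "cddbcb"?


Comparing "cdabab" and "cddbcb" position by position:
  Position 0: 'c' vs 'c' => same
  Position 1: 'd' vs 'd' => same
  Position 2: 'a' vs 'd' => differ
  Position 3: 'b' vs 'b' => same
  Position 4: 'a' vs 'c' => differ
  Position 5: 'b' vs 'b' => same
Total differences (Hamming distance): 2

2


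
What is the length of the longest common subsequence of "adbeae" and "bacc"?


LCS of "adbeae" and "bacc"
DP table:
           b    a    c    c
      0    0    0    0    0
  a   0    0    1    1    1
  d   0    0    1    1    1
  b   0    1    1    1    1
  e   0    1    1    1    1
  a   0    1    2    2    2
  e   0    1    2    2    2
LCS length = dp[6][4] = 2

2


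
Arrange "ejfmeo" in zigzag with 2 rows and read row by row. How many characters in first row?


Zigzag "ejfmeo" into 2 rows:
Placing characters:
  'e' => row 0
  'j' => row 1
  'f' => row 0
  'm' => row 1
  'e' => row 0
  'o' => row 1
Rows:
  Row 0: "efe"
  Row 1: "jmo"
First row length: 3

3


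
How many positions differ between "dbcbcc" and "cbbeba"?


Comparing "dbcbcc" and "cbbeba" position by position:
  Position 0: 'd' vs 'c' => DIFFER
  Position 1: 'b' vs 'b' => same
  Position 2: 'c' vs 'b' => DIFFER
  Position 3: 'b' vs 'e' => DIFFER
  Position 4: 'c' vs 'b' => DIFFER
  Position 5: 'c' vs 'a' => DIFFER
Positions that differ: 5

5


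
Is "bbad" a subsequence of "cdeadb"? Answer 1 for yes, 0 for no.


Check if "bbad" is a subsequence of "cdeadb"
Greedy scan:
  Position 0 ('c'): no match needed
  Position 1 ('d'): no match needed
  Position 2 ('e'): no match needed
  Position 3 ('a'): no match needed
  Position 4 ('d'): no match needed
  Position 5 ('b'): matches sub[0] = 'b'
Only matched 1/4 characters => not a subsequence

0


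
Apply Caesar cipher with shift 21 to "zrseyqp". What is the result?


Caesar cipher: shift "zrseyqp" by 21
  'z' (pos 25) + 21 = pos 20 = 'u'
  'r' (pos 17) + 21 = pos 12 = 'm'
  's' (pos 18) + 21 = pos 13 = 'n'
  'e' (pos 4) + 21 = pos 25 = 'z'
  'y' (pos 24) + 21 = pos 19 = 't'
  'q' (pos 16) + 21 = pos 11 = 'l'
  'p' (pos 15) + 21 = pos 10 = 'k'
Result: umnztlk

umnztlk


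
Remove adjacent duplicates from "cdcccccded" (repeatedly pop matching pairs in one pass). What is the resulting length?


Input: cdcccccded
Stack-based adjacent duplicate removal:
  Read 'c': push. Stack: c
  Read 'd': push. Stack: cd
  Read 'c': push. Stack: cdc
  Read 'c': matches stack top 'c' => pop. Stack: cd
  Read 'c': push. Stack: cdc
  Read 'c': matches stack top 'c' => pop. Stack: cd
  Read 'c': push. Stack: cdc
  Read 'd': push. Stack: cdcd
  Read 'e': push. Stack: cdcde
  Read 'd': push. Stack: cdcded
Final stack: "cdcded" (length 6)

6


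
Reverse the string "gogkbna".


Input: gogkbna
Reading characters right to left:
  Position 6: 'a'
  Position 5: 'n'
  Position 4: 'b'
  Position 3: 'k'
  Position 2: 'g'
  Position 1: 'o'
  Position 0: 'g'
Reversed: anbkgog

anbkgog


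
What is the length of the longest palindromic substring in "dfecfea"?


Input: "dfecfea"
Checking substrings for palindromes:
  No multi-char palindromic substrings found
Longest palindromic substring: "d" with length 1

1


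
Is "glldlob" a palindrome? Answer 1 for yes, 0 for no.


Input: glldlob
Reversed: boldllg
  Compare pos 0 ('g') with pos 6 ('b'): MISMATCH
  Compare pos 1 ('l') with pos 5 ('o'): MISMATCH
  Compare pos 2 ('l') with pos 4 ('l'): match
Result: not a palindrome

0


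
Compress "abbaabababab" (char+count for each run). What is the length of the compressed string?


Input: abbaabababab
Runs:
  'a' x 1 => "a1"
  'b' x 2 => "b2"
  'a' x 2 => "a2"
  'b' x 1 => "b1"
  'a' x 1 => "a1"
  'b' x 1 => "b1"
  'a' x 1 => "a1"
  'b' x 1 => "b1"
  'a' x 1 => "a1"
  'b' x 1 => "b1"
Compressed: "a1b2a2b1a1b1a1b1a1b1"
Compressed length: 20

20


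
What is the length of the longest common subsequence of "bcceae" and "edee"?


LCS of "bcceae" and "edee"
DP table:
           e    d    e    e
      0    0    0    0    0
  b   0    0    0    0    0
  c   0    0    0    0    0
  c   0    0    0    0    0
  e   0    1    1    1    1
  a   0    1    1    1    1
  e   0    1    1    2    2
LCS length = dp[6][4] = 2

2


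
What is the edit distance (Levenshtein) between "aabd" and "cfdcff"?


Computing edit distance: "aabd" -> "cfdcff"
DP table:
           c    f    d    c    f    f
      0    1    2    3    4    5    6
  a   1    1    2    3    4    5    6
  a   2    2    2    3    4    5    6
  b   3    3    3    3    4    5    6
  d   4    4    4    3    4    5    6
Edit distance = dp[4][6] = 6

6


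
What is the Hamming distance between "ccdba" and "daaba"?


Comparing "ccdba" and "daaba" position by position:
  Position 0: 'c' vs 'd' => differ
  Position 1: 'c' vs 'a' => differ
  Position 2: 'd' vs 'a' => differ
  Position 3: 'b' vs 'b' => same
  Position 4: 'a' vs 'a' => same
Total differences (Hamming distance): 3

3


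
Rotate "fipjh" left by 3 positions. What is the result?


Input: "fipjh", rotate left by 3
First 3 characters: "fip"
Remaining characters: "jh"
Concatenate remaining + first: "jh" + "fip" = "jhfip"

jhfip


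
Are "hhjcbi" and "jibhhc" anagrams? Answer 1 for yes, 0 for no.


Strings: "hhjcbi", "jibhhc"
Sorted first:  bchhij
Sorted second: bchhij
Sorted forms match => anagrams

1


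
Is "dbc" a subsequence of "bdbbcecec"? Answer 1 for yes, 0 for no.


Check if "dbc" is a subsequence of "bdbbcecec"
Greedy scan:
  Position 0 ('b'): no match needed
  Position 1 ('d'): matches sub[0] = 'd'
  Position 2 ('b'): matches sub[1] = 'b'
  Position 3 ('b'): no match needed
  Position 4 ('c'): matches sub[2] = 'c'
  Position 5 ('e'): no match needed
  Position 6 ('c'): no match needed
  Position 7 ('e'): no match needed
  Position 8 ('c'): no match needed
All 3 characters matched => is a subsequence

1


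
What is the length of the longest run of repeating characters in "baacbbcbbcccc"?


Input: "baacbbcbbcccc"
Scanning for longest run:
  Position 1 ('a'): new char, reset run to 1
  Position 2 ('a'): continues run of 'a', length=2
  Position 3 ('c'): new char, reset run to 1
  Position 4 ('b'): new char, reset run to 1
  Position 5 ('b'): continues run of 'b', length=2
  Position 6 ('c'): new char, reset run to 1
  Position 7 ('b'): new char, reset run to 1
  Position 8 ('b'): continues run of 'b', length=2
  Position 9 ('c'): new char, reset run to 1
  Position 10 ('c'): continues run of 'c', length=2
  Position 11 ('c'): continues run of 'c', length=3
  Position 12 ('c'): continues run of 'c', length=4
Longest run: 'c' with length 4

4


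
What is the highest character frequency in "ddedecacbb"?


Input: ddedecacbb
Character counts:
  'a': 1
  'b': 2
  'c': 2
  'd': 3
  'e': 2
Maximum frequency: 3

3


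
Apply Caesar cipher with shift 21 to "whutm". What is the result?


Caesar cipher: shift "whutm" by 21
  'w' (pos 22) + 21 = pos 17 = 'r'
  'h' (pos 7) + 21 = pos 2 = 'c'
  'u' (pos 20) + 21 = pos 15 = 'p'
  't' (pos 19) + 21 = pos 14 = 'o'
  'm' (pos 12) + 21 = pos 7 = 'h'
Result: rcpoh

rcpoh


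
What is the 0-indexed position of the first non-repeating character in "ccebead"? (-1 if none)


Input: ccebead
Character frequencies:
  'a': 1
  'b': 1
  'c': 2
  'd': 1
  'e': 2
Scanning left to right for freq == 1:
  Position 0 ('c'): freq=2, skip
  Position 1 ('c'): freq=2, skip
  Position 2 ('e'): freq=2, skip
  Position 3 ('b'): unique! => answer = 3

3


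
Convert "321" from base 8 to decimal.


Input: "321" in base 8
Positional expansion:
  Digit '3' (value 3) x 8^2 = 192
  Digit '2' (value 2) x 8^1 = 16
  Digit '1' (value 1) x 8^0 = 1
Sum = 209

209


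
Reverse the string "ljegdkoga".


Input: ljegdkoga
Reading characters right to left:
  Position 8: 'a'
  Position 7: 'g'
  Position 6: 'o'
  Position 5: 'k'
  Position 4: 'd'
  Position 3: 'g'
  Position 2: 'e'
  Position 1: 'j'
  Position 0: 'l'
Reversed: agokdgejl

agokdgejl


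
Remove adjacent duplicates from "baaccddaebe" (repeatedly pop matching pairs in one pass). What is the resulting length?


Input: baaccddaebe
Stack-based adjacent duplicate removal:
  Read 'b': push. Stack: b
  Read 'a': push. Stack: ba
  Read 'a': matches stack top 'a' => pop. Stack: b
  Read 'c': push. Stack: bc
  Read 'c': matches stack top 'c' => pop. Stack: b
  Read 'd': push. Stack: bd
  Read 'd': matches stack top 'd' => pop. Stack: b
  Read 'a': push. Stack: ba
  Read 'e': push. Stack: bae
  Read 'b': push. Stack: baeb
  Read 'e': push. Stack: baebe
Final stack: "baebe" (length 5)

5


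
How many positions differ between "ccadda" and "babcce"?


Comparing "ccadda" and "babcce" position by position:
  Position 0: 'c' vs 'b' => DIFFER
  Position 1: 'c' vs 'a' => DIFFER
  Position 2: 'a' vs 'b' => DIFFER
  Position 3: 'd' vs 'c' => DIFFER
  Position 4: 'd' vs 'c' => DIFFER
  Position 5: 'a' vs 'e' => DIFFER
Positions that differ: 6

6


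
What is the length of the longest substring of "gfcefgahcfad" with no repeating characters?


Input: "gfcefgahcfad"
Sliding window (track last position of each char):
  Position 0 ('g'): window [0,0] length 1 -- new best
  Position 1 ('f'): window [0,1] length 2 -- new best
  Position 2 ('c'): window [0,2] length 3 -- new best
  Position 3 ('e'): window [0,3] length 4 -- new best
  Position 4 ('f'): repeat (last at 1), move window start to 2
  Position 4 ('f'): window [2,4] length 3
  Position 5 ('g'): window [2,5] length 4
  Position 6 ('a'): window [2,6] length 5 -- new best
  Position 7 ('h'): window [2,7] length 6 -- new best
  Position 8 ('c'): repeat (last at 2), move window start to 3
  Position 8 ('c'): window [3,8] length 6
  Position 9 ('f'): repeat (last at 4), move window start to 5
  Position 9 ('f'): window [5,9] length 5
  Position 10 ('a'): repeat (last at 6), move window start to 7
  Position 10 ('a'): window [7,10] length 4
  Position 11 ('d'): window [7,11] length 5
Longest substring with no repeats: "cefgah" with length 6

6


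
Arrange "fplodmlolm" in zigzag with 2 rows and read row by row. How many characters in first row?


Zigzag "fplodmlolm" into 2 rows:
Placing characters:
  'f' => row 0
  'p' => row 1
  'l' => row 0
  'o' => row 1
  'd' => row 0
  'm' => row 1
  'l' => row 0
  'o' => row 1
  'l' => row 0
  'm' => row 1
Rows:
  Row 0: "fldll"
  Row 1: "pomom"
First row length: 5

5


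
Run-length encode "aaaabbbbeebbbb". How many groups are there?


Input: aaaabbbbeebbbb
Scanning for consecutive runs:
  Group 1: 'a' x 4 (positions 0-3)
  Group 2: 'b' x 4 (positions 4-7)
  Group 3: 'e' x 2 (positions 8-9)
  Group 4: 'b' x 4 (positions 10-13)
Total groups: 4

4


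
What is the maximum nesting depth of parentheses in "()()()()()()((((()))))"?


Input: "()()()()()()((((()))))"
Tracking depth:
  Position 0 '(': depth becomes 1
  Position 1 ')': depth becomes 0
  Position 2 '(': depth becomes 1
  Position 3 ')': depth becomes 0
  Position 4 '(': depth becomes 1
  Position 5 ')': depth becomes 0
  Position 6 '(': depth becomes 1
  Position 7 ')': depth becomes 0
  Position 8 '(': depth becomes 1
  Position 9 ')': depth becomes 0
  Position 10 '(': depth becomes 1
  Position 11 ')': depth becomes 0
  Position 12 '(': depth becomes 1
  Position 13 '(': depth becomes 2
  Position 14 '(': depth becomes 3
  Position 15 '(': depth becomes 4
  Position 16 '(': depth becomes 5
  Position 17 ')': depth becomes 4
  Position 18 ')': depth becomes 3
  Position 19 ')': depth becomes 2
  Position 20 ')': depth becomes 1
  Position 21 ')': depth becomes 0
Maximum depth reached: 5

5
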